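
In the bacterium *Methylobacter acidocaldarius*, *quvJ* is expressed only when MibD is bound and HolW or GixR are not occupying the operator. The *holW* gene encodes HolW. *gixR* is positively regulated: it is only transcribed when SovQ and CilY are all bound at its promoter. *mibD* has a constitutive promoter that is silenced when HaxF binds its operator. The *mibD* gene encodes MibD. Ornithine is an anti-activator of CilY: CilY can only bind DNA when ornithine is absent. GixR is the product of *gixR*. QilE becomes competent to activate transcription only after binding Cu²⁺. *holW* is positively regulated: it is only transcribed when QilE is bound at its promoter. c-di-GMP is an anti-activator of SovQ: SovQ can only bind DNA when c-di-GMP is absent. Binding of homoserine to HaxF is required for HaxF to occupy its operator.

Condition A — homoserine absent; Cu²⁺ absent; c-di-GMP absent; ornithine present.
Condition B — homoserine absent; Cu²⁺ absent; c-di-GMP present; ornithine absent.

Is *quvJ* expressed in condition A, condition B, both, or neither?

both

Condition A:
Homoserine is absent, so HaxF is inactive.
With no repressor bound, *mibD* is transcribed.
So MibD is produced and active.
Cu²⁺ is absent, so QilE is inactive.
Required activator QilE is absent, so *holW* is not transcribed.
So HolW is not produced.
c-di-GMP is absent, so SovQ is active.
Ornithine is present, so CilY is inactive.
Required activator CilY is absent, so *gixR* is not transcribed.
So GixR is not produced.
No repressor is bound and MibD is active, so *quvJ* is transcribed.
→ *quvJ* is ON in A.
Condition B:
Homoserine is absent, so HaxF is inactive.
With no repressor bound, *mibD* is transcribed.
So MibD is produced and active.
Cu²⁺ is absent, so QilE is inactive.
Required activator QilE is absent, so *holW* is not transcribed.
So HolW is not produced.
c-di-GMP is present, so SovQ is inactive.
Ornithine is absent, so CilY is active.
Required activator SovQ is absent, so *gixR* is not transcribed.
So GixR is not produced.
No repressor is bound and MibD is active, so *quvJ* is transcribed.
→ *quvJ* is ON in B.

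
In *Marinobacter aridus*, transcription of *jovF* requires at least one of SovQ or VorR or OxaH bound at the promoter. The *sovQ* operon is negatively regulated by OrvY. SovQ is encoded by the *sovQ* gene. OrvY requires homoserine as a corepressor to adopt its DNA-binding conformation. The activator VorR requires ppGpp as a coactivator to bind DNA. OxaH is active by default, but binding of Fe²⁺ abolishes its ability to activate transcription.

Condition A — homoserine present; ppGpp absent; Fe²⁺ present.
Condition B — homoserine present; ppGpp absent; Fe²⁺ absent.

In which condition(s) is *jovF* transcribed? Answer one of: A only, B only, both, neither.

B only

Condition A:
Homoserine is present, so OrvY is active.
With repressor OrvY bound, *sovQ* is not transcribed.
So SovQ is not produced.
ppGpp is absent, so VorR is inactive.
Fe²⁺ is present, so OxaH is inactive.
No activator is available at the *jovF* promoter, so *jovF* is not transcribed.
→ *jovF* is OFF in A.
Condition B:
Homoserine is present, so OrvY is active.
With repressor OrvY bound, *sovQ* is not transcribed.
So SovQ is not produced.
ppGpp is absent, so VorR is inactive.
Fe²⁺ is absent, so OxaH is active.
Activator OxaH is present, so *jovF* is transcribed.
→ *jovF* is ON in B.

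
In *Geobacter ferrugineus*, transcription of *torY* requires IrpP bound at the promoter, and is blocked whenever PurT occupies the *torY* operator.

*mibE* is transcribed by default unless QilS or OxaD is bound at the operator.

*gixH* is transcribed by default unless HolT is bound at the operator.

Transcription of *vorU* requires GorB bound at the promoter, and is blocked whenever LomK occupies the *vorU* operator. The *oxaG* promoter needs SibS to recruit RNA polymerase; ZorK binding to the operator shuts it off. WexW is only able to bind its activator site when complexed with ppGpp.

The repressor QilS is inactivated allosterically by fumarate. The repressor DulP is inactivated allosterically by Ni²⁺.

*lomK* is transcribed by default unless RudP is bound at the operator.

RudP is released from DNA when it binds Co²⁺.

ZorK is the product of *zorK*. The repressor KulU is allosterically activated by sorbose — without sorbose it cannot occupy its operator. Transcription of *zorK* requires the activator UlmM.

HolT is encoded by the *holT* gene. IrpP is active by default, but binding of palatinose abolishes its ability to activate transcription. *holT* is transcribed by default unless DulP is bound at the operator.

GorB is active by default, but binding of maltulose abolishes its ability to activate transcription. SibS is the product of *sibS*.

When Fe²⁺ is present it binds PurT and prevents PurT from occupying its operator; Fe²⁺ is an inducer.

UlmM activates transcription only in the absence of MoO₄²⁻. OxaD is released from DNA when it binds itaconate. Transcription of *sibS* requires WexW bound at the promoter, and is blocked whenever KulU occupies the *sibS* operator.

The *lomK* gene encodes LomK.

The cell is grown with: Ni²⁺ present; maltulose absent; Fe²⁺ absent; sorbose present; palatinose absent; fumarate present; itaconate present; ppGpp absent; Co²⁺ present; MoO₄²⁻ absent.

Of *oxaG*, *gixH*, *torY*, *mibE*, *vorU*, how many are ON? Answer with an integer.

1

Sorbose is present, so KulU is active.
ppGpp is absent, so WexW is inactive.
With repressor KulU bound, *sibS* is not transcribed.
So SibS is not produced.
MoO₄²⁻ is absent, so UlmM is active.
No repressor is bound and UlmM is active, so *zorK* is transcribed.
So ZorK is produced and active.
With repressor ZorK bound, *oxaG* is not transcribed.
→ *oxaG* is OFF.
Ni²⁺ is present, so DulP is inactive.
With no repressor bound, *holT* is transcribed.
So HolT is produced and active.
With repressor HolT bound, *gixH* is not transcribed.
→ *gixH* is OFF.
Palatinose is absent, so IrpP is active.
Fe²⁺ is absent, so PurT is active.
With repressor PurT bound, *torY* is not transcribed.
→ *torY* is OFF.
Fumarate is present, so QilS is inactive.
Itaconate is present, so OxaD is inactive.
With no repressor bound, *mibE* is transcribed.
→ *mibE* is ON.
Co²⁺ is present, so RudP is inactive.
With no repressor bound, *lomK* is transcribed.
So LomK is produced and active.
Maltulose is absent, so GorB is active.
With repressor LomK bound, *vorU* is not transcribed.
→ *vorU* is OFF.
1 of the 5 genes is transcribed.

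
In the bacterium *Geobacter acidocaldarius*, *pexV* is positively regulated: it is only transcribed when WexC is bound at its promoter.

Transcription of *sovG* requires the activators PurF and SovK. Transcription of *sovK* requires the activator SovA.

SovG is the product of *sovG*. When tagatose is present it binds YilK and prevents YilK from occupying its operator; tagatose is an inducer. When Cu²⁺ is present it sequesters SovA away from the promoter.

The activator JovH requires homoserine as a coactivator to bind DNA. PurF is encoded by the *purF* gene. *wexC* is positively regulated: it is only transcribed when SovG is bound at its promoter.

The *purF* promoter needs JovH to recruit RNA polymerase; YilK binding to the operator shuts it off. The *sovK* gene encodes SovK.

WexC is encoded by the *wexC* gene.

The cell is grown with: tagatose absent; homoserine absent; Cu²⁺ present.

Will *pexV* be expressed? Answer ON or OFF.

Tagatose is absent, so YilK is active.
Homoserine is absent, so JovH is inactive.
With repressor YilK bound, *purF* is not transcribed.
So PurF is not produced.
Cu²⁺ is present, so SovA is inactive.
Required activator SovA is absent, so *sovK* is not transcribed.
So SovK is not produced.
Required activator PurF is absent, so *sovG* is not transcribed.
So SovG is not produced.
Required activator SovG is absent, so *wexC* is not transcribed.
So WexC is not produced.
Required activator WexC is absent, so *pexV* is not transcribed.

OFF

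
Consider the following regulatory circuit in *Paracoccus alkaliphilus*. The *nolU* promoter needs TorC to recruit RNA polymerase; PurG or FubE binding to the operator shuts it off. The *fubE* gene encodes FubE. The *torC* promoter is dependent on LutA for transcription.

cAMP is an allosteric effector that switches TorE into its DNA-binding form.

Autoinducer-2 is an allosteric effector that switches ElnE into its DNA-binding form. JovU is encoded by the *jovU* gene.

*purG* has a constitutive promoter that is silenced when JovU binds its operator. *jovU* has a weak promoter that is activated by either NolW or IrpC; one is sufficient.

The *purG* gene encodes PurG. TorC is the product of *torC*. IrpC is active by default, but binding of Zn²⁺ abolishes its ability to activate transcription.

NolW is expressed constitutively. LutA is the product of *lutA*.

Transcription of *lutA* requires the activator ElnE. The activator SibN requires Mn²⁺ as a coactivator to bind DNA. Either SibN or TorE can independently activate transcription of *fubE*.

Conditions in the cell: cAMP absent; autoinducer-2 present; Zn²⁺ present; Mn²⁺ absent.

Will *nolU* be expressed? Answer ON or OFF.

NolW is produced constitutively and is active.
Zn²⁺ is present, so IrpC is inactive.
Activator NolW is present, so *jovU* is transcribed.
So JovU is produced and active.
With repressor JovU bound, *purG* is not transcribed.
So PurG is not produced.
Mn²⁺ is absent, so SibN is inactive.
cAMP is absent, so TorE is inactive.
No activator is available at the *fubE* promoter, so *fubE* is not transcribed.
So FubE is not produced.
Autoinducer-2 is present, so ElnE is active.
No repressor is bound and ElnE is active, so *lutA* is transcribed.
So LutA is produced and active.
No repressor is bound and LutA is active, so *torC* is transcribed.
So TorC is produced and active.
No repressor is bound and TorC is active, so *nolU* is transcribed.

ON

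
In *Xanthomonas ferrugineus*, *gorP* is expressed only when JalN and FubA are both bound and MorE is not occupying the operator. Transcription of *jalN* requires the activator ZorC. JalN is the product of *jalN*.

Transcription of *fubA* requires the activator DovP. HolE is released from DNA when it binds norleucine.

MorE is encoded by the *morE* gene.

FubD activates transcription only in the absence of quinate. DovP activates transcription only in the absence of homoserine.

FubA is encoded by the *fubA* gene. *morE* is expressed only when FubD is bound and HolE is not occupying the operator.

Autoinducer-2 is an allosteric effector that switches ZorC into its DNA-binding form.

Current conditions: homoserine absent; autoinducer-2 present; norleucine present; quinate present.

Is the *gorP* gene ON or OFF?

Autoinducer-2 is present, so ZorC is active.
No repressor is bound and ZorC is active, so *jalN* is transcribed.
So JalN is produced and active.
Homoserine is absent, so DovP is active.
No repressor is bound and DovP is active, so *fubA* is transcribed.
So FubA is produced and active.
Quinate is present, so FubD is inactive.
Norleucine is present, so HolE is inactive.
Required activator FubD is absent, so *morE* is not transcribed.
So MorE is not produced.
No repressor is bound and JalN and FubA are active, so *gorP* is transcribed.

ON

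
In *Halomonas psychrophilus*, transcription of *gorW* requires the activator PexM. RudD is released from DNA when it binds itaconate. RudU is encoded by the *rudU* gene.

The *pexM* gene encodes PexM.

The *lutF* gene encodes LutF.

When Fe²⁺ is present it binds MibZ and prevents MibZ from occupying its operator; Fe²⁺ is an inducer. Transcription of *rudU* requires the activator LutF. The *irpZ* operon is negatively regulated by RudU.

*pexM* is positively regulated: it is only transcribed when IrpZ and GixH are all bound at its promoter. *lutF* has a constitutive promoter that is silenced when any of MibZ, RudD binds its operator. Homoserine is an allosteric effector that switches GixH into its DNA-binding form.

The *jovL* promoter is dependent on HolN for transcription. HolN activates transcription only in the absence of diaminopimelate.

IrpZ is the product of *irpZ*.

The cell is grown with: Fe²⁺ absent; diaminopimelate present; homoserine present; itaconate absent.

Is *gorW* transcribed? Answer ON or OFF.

Fe²⁺ is absent, so MibZ is active.
Itaconate is absent, so RudD is active.
With repressor MibZ bound, *lutF* is not transcribed.
So LutF is not produced.
Required activator LutF is absent, so *rudU* is not transcribed.
So RudU is not produced.
With no repressor bound, *irpZ* is transcribed.
So IrpZ is produced and active.
Homoserine is present, so GixH is active.
No repressor is bound and IrpZ and GixH are active, so *pexM* is transcribed.
So PexM is produced and active.
No repressor is bound and PexM is active, so *gorW* is transcribed.

ON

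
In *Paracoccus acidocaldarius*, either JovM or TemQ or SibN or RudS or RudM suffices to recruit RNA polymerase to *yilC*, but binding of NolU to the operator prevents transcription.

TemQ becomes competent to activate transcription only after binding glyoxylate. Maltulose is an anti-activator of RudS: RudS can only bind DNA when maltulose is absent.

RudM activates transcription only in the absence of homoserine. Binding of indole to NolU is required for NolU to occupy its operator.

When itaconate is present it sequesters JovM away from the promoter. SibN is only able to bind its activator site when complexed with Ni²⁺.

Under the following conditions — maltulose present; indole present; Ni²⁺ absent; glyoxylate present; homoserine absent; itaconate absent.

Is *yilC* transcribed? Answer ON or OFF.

Itaconate is absent, so JovM is active.
Indole is present, so NolU is active.
Glyoxylate is present, so TemQ is active.
Ni²⁺ is absent, so SibN is inactive.
Maltulose is present, so RudS is inactive.
Homoserine is absent, so RudM is active.
With repressor NolU bound, *yilC* is not transcribed.

OFF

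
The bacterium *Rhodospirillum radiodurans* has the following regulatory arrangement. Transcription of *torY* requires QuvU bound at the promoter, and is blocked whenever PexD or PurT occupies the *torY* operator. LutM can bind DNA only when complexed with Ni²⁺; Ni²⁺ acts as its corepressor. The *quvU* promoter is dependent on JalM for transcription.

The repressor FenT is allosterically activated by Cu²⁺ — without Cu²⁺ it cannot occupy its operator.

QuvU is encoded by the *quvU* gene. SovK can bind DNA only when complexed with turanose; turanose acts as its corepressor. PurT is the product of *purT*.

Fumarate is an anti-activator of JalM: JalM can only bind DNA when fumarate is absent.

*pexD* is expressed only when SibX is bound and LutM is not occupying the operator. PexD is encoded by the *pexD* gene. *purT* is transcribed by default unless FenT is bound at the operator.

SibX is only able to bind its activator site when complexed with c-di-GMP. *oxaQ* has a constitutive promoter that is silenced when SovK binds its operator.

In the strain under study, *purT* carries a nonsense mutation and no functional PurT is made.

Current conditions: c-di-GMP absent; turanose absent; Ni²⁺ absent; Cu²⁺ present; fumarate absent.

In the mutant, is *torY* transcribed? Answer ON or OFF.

ON

Ni²⁺ is absent, so LutM is inactive.
c-di-GMP is absent, so SibX is inactive.
Required activator SibX is absent, so *pexD* is not transcribed.
So PexD is not produced.
PurT is non-functional in this strain, so it has no effect.
Fumarate is absent, so JalM is active.
No repressor is bound and JalM is active, so *quvU* is transcribed.
So QuvU is produced and active.
No repressor is bound and QuvU is active, so *torY* is transcribed.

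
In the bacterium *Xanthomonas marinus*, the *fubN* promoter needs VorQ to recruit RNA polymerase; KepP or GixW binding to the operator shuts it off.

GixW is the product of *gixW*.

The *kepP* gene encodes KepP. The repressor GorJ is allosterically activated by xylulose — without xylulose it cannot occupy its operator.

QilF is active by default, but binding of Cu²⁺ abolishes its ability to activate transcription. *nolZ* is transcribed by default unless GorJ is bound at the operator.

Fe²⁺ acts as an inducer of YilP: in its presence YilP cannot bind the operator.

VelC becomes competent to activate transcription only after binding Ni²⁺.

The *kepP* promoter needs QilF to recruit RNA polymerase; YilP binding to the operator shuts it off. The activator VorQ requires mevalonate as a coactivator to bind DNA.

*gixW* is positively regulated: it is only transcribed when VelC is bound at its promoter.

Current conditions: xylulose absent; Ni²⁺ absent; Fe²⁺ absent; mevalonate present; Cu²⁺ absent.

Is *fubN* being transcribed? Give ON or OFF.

ON

Mevalonate is present, so VorQ is active.
Fe²⁺ is absent, so YilP is active.
Cu²⁺ is absent, so QilF is active.
With repressor YilP bound, *kepP* is not transcribed.
So KepP is not produced.
Ni²⁺ is absent, so VelC is inactive.
Required activator VelC is absent, so *gixW* is not transcribed.
So GixW is not produced.
No repressor is bound and VorQ is active, so *fubN* is transcribed.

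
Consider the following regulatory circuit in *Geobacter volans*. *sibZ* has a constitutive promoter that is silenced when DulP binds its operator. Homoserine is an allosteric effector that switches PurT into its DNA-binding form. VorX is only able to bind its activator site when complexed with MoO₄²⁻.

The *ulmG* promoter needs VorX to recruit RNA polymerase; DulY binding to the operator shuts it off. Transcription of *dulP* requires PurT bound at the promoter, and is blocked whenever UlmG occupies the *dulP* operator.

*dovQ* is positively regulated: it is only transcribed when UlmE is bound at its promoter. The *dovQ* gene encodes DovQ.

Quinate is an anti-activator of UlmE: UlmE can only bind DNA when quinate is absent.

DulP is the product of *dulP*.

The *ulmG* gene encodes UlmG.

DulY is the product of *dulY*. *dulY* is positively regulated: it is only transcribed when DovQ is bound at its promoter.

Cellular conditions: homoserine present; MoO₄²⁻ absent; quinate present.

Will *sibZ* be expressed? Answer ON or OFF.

OFF

Quinate is present, so UlmE is inactive.
Required activator UlmE is absent, so *dovQ* is not transcribed.
So DovQ is not produced.
Required activator DovQ is absent, so *dulY* is not transcribed.
So DulY is not produced.
MoO₄²⁻ is absent, so VorX is inactive.
Required activator VorX is absent, so *ulmG* is not transcribed.
So UlmG is not produced.
Homoserine is present, so PurT is active.
No repressor is bound and PurT is active, so *dulP* is transcribed.
So DulP is produced and active.
With repressor DulP bound, *sibZ* is not transcribed.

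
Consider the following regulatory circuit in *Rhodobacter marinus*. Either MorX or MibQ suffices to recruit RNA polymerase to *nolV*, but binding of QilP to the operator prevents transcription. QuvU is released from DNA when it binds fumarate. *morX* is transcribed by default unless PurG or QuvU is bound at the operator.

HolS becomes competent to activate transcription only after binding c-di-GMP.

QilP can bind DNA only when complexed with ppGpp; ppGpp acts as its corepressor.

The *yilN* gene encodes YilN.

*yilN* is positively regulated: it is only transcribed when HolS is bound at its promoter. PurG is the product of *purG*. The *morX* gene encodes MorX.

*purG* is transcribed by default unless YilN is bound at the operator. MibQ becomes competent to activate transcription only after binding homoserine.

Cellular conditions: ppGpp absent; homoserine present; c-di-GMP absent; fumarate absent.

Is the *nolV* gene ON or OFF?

c-di-GMP is absent, so HolS is inactive.
Required activator HolS is absent, so *yilN* is not transcribed.
So YilN is not produced.
With no repressor bound, *purG* is transcribed.
So PurG is produced and active.
Fumarate is absent, so QuvU is active.
With repressor PurG bound, *morX* is not transcribed.
So MorX is not produced.
Homoserine is present, so MibQ is active.
ppGpp is absent, so QilP is inactive.
Activator MibQ is present, so *nolV* is transcribed.

ON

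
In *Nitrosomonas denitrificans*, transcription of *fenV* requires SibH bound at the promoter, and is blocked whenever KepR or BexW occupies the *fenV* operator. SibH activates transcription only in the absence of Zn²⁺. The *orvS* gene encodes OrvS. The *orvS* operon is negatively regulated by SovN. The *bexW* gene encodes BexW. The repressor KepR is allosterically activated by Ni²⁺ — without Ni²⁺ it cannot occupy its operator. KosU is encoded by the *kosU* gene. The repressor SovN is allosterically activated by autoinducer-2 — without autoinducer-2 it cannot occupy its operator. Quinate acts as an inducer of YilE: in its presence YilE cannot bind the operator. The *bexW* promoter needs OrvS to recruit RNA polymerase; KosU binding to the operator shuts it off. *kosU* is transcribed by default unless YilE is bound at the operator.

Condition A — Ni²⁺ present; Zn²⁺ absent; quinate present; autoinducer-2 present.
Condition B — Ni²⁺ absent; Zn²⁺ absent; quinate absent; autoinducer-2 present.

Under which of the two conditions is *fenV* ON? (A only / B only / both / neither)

B only

Condition A:
Ni²⁺ is present, so KepR is active.
Zn²⁺ is absent, so SibH is active.
Quinate is present, so YilE is inactive.
With no repressor bound, *kosU* is transcribed.
So KosU is produced and active.
Autoinducer-2 is present, so SovN is active.
With repressor SovN bound, *orvS* is not transcribed.
So OrvS is not produced.
With repressor KosU bound, *bexW* is not transcribed.
So BexW is not produced.
With repressor KepR bound, *fenV* is not transcribed.
→ *fenV* is OFF in A.
Condition B:
Ni²⁺ is absent, so KepR is inactive.
Zn²⁺ is absent, so SibH is active.
Quinate is absent, so YilE is active.
With repressor YilE bound, *kosU* is not transcribed.
So KosU is not produced.
Autoinducer-2 is present, so SovN is active.
With repressor SovN bound, *orvS* is not transcribed.
So OrvS is not produced.
Required activator OrvS is absent, so *bexW* is not transcribed.
So BexW is not produced.
No repressor is bound and SibH is active, so *fenV* is transcribed.
→ *fenV* is ON in B.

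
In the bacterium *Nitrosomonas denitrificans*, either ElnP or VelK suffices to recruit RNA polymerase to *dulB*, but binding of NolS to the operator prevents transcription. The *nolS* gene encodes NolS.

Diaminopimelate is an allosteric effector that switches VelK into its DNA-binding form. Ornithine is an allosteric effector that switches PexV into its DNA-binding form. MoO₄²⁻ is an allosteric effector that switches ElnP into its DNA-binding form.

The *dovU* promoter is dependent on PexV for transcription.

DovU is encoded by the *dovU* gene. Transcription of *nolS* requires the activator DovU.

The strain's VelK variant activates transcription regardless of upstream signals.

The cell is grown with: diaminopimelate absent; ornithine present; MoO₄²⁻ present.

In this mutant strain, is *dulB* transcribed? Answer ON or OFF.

OFF

MoO₄²⁻ is present, so ElnP is active.
VelK is constitutively active in this strain.
Ornithine is present, so PexV is active.
No repressor is bound and PexV is active, so *dovU* is transcribed.
So DovU is produced and active.
No repressor is bound and DovU is active, so *nolS* is transcribed.
So NolS is produced and active.
With repressor NolS bound, *dulB* is not transcribed.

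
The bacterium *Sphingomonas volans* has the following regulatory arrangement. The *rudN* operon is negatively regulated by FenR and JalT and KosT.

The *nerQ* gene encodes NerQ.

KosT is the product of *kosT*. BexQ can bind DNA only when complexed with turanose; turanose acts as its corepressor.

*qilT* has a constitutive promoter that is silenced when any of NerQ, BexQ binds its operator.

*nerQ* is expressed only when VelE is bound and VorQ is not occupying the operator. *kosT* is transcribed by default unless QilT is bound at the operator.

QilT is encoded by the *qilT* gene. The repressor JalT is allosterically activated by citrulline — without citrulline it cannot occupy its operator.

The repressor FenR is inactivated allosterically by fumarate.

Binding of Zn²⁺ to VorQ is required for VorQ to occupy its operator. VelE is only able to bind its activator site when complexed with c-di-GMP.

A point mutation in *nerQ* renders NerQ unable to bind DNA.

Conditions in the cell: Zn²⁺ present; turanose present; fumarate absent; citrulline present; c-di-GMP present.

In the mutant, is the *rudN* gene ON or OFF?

Fumarate is absent, so FenR is active.
Citrulline is present, so JalT is active.
NerQ is non-functional in this strain, so it has no effect.
Turanose is present, so BexQ is active.
With repressor BexQ bound, *qilT* is not transcribed.
So QilT is not produced.
With no repressor bound, *kosT* is transcribed.
So KosT is produced and active.
With repressor FenR bound, *rudN* is not transcribed.

OFF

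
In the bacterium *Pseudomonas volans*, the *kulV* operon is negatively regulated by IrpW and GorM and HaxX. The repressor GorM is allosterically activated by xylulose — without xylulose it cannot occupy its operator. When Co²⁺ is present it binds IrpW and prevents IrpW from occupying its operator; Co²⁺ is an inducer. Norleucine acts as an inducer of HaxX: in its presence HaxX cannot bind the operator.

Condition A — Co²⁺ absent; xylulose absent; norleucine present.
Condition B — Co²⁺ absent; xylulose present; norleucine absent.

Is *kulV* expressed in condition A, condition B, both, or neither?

Condition A:
Co²⁺ is absent, so IrpW is active.
Xylulose is absent, so GorM is inactive.
Norleucine is present, so HaxX is inactive.
With repressor IrpW bound, *kulV* is not transcribed.
→ *kulV* is OFF in A.
Condition B:
Co²⁺ is absent, so IrpW is active.
Xylulose is present, so GorM is active.
Norleucine is absent, so HaxX is active.
With repressor IrpW bound, *kulV* is not transcribed.
→ *kulV* is OFF in B.

neither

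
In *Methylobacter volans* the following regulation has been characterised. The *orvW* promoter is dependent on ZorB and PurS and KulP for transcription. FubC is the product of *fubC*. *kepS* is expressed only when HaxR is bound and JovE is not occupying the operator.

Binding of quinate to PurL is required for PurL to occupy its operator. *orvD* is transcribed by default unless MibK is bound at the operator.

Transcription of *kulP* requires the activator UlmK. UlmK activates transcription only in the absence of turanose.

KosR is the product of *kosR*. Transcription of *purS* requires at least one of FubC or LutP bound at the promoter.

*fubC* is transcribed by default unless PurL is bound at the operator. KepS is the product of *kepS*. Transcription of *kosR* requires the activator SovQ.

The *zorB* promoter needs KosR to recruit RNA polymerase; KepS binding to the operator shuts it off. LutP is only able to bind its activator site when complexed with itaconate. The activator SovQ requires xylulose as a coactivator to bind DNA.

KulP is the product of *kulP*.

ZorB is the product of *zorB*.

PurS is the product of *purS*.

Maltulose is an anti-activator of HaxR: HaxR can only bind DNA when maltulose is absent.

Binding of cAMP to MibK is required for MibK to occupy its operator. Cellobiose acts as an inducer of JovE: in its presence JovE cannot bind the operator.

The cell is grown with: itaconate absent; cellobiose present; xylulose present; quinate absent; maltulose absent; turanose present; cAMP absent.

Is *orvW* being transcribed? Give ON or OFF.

Cellobiose is present, so JovE is inactive.
Maltulose is absent, so HaxR is active.
No repressor is bound and HaxR is active, so *kepS* is transcribed.
So KepS is produced and active.
Xylulose is present, so SovQ is active.
No repressor is bound and SovQ is active, so *kosR* is transcribed.
So KosR is produced and active.
With repressor KepS bound, *zorB* is not transcribed.
So ZorB is not produced.
Quinate is absent, so PurL is inactive.
With no repressor bound, *fubC* is transcribed.
So FubC is produced and active.
Itaconate is absent, so LutP is inactive.
Activator FubC is present, so *purS* is transcribed.
So PurS is produced and active.
Turanose is present, so UlmK is inactive.
Required activator UlmK is absent, so *kulP* is not transcribed.
So KulP is not produced.
Required activator ZorB is absent, so *orvW* is not transcribed.

OFF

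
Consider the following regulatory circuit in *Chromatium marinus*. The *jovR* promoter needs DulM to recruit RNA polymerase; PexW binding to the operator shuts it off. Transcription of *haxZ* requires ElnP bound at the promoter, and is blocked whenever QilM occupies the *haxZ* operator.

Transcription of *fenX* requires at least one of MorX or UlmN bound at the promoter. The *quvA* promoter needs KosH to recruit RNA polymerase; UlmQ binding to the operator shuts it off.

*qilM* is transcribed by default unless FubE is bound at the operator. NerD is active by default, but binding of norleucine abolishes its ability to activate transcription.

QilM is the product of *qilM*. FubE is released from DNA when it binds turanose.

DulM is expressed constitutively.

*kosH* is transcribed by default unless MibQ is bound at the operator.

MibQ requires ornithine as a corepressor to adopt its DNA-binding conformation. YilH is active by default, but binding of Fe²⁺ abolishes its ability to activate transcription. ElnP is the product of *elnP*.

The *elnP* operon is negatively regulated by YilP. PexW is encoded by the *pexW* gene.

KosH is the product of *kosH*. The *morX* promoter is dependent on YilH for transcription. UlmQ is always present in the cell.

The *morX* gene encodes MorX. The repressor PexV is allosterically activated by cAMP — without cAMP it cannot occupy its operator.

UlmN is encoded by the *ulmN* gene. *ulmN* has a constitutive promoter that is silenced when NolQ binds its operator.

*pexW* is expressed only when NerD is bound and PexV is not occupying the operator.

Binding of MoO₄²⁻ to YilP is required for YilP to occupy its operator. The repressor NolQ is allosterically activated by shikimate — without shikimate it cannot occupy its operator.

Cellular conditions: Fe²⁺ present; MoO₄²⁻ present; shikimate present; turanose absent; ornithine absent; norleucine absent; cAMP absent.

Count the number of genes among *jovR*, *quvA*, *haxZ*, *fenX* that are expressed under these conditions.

Norleucine is absent, so NerD is active.
cAMP is absent, so PexV is inactive.
No repressor is bound and NerD is active, so *pexW* is transcribed.
So PexW is produced and active.
DulM is produced constitutively and is active.
With repressor PexW bound, *jovR* is not transcribed.
→ *jovR* is OFF.
UlmQ is produced constitutively and is active.
Ornithine is absent, so MibQ is inactive.
With no repressor bound, *kosH* is transcribed.
So KosH is produced and active.
With repressor UlmQ bound, *quvA* is not transcribed.
→ *quvA* is OFF.
MoO₄²⁻ is present, so YilP is active.
With repressor YilP bound, *elnP* is not transcribed.
So ElnP is not produced.
Turanose is absent, so FubE is active.
With repressor FubE bound, *qilM* is not transcribed.
So QilM is not produced.
Required activator ElnP is absent, so *haxZ* is not transcribed.
→ *haxZ* is OFF.
Fe²⁺ is present, so YilH is inactive.
Required activator YilH is absent, so *morX* is not transcribed.
So MorX is not produced.
Shikimate is present, so NolQ is active.
With repressor NolQ bound, *ulmN* is not transcribed.
So UlmN is not produced.
No activator is available at the *fenX* promoter, so *fenX* is not transcribed.
→ *fenX* is OFF.
0 of the 4 genes are transcribed.

0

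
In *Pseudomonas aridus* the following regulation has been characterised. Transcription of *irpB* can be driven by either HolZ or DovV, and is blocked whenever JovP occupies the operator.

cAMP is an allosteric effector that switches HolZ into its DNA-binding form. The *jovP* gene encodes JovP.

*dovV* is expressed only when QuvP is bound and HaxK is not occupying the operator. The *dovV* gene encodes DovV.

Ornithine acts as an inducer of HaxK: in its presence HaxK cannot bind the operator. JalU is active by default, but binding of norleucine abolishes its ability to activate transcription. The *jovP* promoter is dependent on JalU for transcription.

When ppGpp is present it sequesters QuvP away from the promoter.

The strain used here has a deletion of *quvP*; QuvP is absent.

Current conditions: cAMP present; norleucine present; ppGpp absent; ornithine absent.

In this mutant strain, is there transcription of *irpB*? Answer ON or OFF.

Norleucine is present, so JalU is inactive.
Required activator JalU is absent, so *jovP* is not transcribed.
So JovP is not produced.
cAMP is present, so HolZ is active.
Ornithine is absent, so HaxK is active.
QuvP is non-functional in this strain, so it has no effect.
With repressor HaxK bound, *dovV* is not transcribed.
So DovV is not produced.
Activator HolZ is present, so *irpB* is transcribed.

ON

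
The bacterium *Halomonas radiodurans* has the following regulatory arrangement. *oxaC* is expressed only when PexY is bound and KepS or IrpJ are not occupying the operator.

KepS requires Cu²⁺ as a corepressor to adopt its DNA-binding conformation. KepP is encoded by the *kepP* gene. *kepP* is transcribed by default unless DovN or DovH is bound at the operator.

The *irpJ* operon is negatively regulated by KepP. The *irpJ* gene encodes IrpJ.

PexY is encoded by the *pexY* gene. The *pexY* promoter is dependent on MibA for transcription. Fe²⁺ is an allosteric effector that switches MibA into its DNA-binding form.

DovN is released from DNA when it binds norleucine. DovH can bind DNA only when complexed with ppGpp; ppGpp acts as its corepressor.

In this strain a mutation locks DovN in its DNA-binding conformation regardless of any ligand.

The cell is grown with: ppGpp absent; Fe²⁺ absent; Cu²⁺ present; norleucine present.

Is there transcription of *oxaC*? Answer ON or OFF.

Cu²⁺ is present, so KepS is active.
DovN is constitutively active in this strain.
ppGpp is absent, so DovH is inactive.
With repressor DovN bound, *kepP* is not transcribed.
So KepP is not produced.
With no repressor bound, *irpJ* is transcribed.
So IrpJ is produced and active.
Fe²⁺ is absent, so MibA is inactive.
Required activator MibA is absent, so *pexY* is not transcribed.
So PexY is not produced.
With repressor KepS bound, *oxaC* is not transcribed.

OFF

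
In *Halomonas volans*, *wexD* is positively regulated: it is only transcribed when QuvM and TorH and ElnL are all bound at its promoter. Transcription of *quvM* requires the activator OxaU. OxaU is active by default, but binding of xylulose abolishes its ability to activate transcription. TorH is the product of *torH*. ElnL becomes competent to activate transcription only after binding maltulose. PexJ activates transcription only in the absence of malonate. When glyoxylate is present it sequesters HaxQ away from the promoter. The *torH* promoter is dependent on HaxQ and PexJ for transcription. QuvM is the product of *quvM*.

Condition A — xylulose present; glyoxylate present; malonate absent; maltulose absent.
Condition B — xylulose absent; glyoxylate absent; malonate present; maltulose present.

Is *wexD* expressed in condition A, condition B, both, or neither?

Condition A:
Xylulose is present, so OxaU is inactive.
Required activator OxaU is absent, so *quvM* is not transcribed.
So QuvM is not produced.
Glyoxylate is present, so HaxQ is inactive.
Malonate is absent, so PexJ is active.
Required activator HaxQ is absent, so *torH* is not transcribed.
So TorH is not produced.
Maltulose is absent, so ElnL is inactive.
Required activator QuvM is absent, so *wexD* is not transcribed.
→ *wexD* is OFF in A.
Condition B:
Xylulose is absent, so OxaU is active.
No repressor is bound and OxaU is active, so *quvM* is transcribed.
So QuvM is produced and active.
Glyoxylate is absent, so HaxQ is active.
Malonate is present, so PexJ is inactive.
Required activator PexJ is absent, so *torH* is not transcribed.
So TorH is not produced.
Maltulose is present, so ElnL is active.
Required activator TorH is absent, so *wexD* is not transcribed.
→ *wexD* is OFF in B.

neither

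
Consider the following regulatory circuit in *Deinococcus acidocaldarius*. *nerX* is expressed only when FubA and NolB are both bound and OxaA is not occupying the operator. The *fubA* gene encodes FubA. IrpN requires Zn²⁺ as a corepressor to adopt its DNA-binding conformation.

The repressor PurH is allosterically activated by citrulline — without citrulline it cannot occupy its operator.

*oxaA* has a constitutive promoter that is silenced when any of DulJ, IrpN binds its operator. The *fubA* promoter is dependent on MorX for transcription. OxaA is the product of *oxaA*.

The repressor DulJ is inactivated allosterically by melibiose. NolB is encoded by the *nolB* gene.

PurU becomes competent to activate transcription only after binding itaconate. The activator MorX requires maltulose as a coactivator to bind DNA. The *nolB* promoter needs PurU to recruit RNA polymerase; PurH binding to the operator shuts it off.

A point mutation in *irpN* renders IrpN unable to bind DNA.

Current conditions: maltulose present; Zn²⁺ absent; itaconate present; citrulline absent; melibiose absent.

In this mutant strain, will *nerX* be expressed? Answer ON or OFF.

ON

Maltulose is present, so MorX is active.
No repressor is bound and MorX is active, so *fubA* is transcribed.
So FubA is produced and active.
Citrulline is absent, so PurH is inactive.
Itaconate is present, so PurU is active.
No repressor is bound and PurU is active, so *nolB* is transcribed.
So NolB is produced and active.
Melibiose is absent, so DulJ is active.
IrpN is non-functional in this strain, so it has no effect.
With repressor DulJ bound, *oxaA* is not transcribed.
So OxaA is not produced.
No repressor is bound and FubA and NolB are active, so *nerX* is transcribed.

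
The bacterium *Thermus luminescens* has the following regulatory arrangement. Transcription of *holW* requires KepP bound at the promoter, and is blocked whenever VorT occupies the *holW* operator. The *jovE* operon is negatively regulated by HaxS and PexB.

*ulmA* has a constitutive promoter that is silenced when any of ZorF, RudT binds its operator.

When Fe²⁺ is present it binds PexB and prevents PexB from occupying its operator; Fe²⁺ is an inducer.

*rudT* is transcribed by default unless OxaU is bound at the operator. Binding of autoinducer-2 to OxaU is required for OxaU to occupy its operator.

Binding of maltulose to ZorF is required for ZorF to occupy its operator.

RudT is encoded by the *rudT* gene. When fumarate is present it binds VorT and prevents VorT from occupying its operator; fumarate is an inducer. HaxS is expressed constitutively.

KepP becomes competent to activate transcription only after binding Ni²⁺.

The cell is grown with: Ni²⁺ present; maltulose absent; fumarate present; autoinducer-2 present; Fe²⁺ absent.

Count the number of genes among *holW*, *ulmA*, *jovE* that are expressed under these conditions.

Fumarate is present, so VorT is inactive.
Ni²⁺ is present, so KepP is active.
No repressor is bound and KepP is active, so *holW* is transcribed.
→ *holW* is ON.
Maltulose is absent, so ZorF is inactive.
Autoinducer-2 is present, so OxaU is active.
With repressor OxaU bound, *rudT* is not transcribed.
So RudT is not produced.
With no repressor bound, *ulmA* is transcribed.
→ *ulmA* is ON.
HaxS is produced constitutively and is active.
Fe²⁺ is absent, so PexB is active.
With repressor HaxS bound, *jovE* is not transcribed.
→ *jovE* is OFF.
2 of the 3 genes are transcribed.

2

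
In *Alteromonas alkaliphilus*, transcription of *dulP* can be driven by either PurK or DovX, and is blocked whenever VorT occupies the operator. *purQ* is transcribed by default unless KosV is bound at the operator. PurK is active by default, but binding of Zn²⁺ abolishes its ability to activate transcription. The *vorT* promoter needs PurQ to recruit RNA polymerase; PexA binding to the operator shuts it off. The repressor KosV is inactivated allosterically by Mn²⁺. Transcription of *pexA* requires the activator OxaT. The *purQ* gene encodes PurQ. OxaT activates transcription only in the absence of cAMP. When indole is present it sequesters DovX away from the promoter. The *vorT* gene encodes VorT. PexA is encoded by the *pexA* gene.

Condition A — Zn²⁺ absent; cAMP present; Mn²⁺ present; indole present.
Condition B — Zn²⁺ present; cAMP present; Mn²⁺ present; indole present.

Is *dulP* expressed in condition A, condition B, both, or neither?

neither

Condition A:
Zn²⁺ is absent, so PurK is active.
cAMP is present, so OxaT is inactive.
Required activator OxaT is absent, so *pexA* is not transcribed.
So PexA is not produced.
Mn²⁺ is present, so KosV is inactive.
With no repressor bound, *purQ* is transcribed.
So PurQ is produced and active.
No repressor is bound and PurQ is active, so *vorT* is transcribed.
So VorT is produced and active.
Indole is present, so DovX is inactive.
With repressor VorT bound, *dulP* is not transcribed.
→ *dulP* is OFF in A.
Condition B:
Zn²⁺ is present, so PurK is inactive.
cAMP is present, so OxaT is inactive.
Required activator OxaT is absent, so *pexA* is not transcribed.
So PexA is not produced.
Mn²⁺ is present, so KosV is inactive.
With no repressor bound, *purQ* is transcribed.
So PurQ is produced and active.
No repressor is bound and PurQ is active, so *vorT* is transcribed.
So VorT is produced and active.
Indole is present, so DovX is inactive.
With repressor VorT bound, *dulP* is not transcribed.
→ *dulP* is OFF in B.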